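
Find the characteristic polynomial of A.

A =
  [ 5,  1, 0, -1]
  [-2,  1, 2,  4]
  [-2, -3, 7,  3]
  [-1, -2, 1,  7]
x^4 - 20*x^3 + 150*x^2 - 500*x + 625

Expanding det(x·I − A) (e.g. by cofactor expansion or by noting that A is similar to its Jordan form J, which has the same characteristic polynomial as A) gives
  χ_A(x) = x^4 - 20*x^3 + 150*x^2 - 500*x + 625
which factors as (x - 5)^4. The eigenvalues (with algebraic multiplicities) are λ = 5 with multiplicity 4.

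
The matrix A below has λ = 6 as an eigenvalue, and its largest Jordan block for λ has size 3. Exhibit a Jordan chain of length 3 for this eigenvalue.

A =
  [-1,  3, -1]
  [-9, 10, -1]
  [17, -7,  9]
A Jordan chain for λ = 6 of length 3:
v_1 = (5, 10, -5)ᵀ
v_2 = (-7, -9, 17)ᵀ
v_3 = (1, 0, 0)ᵀ

Let N = A − (6)·I. We want v_3 with N^3 v_3 = 0 but N^2 v_3 ≠ 0; then v_{j-1} := N · v_j for j = 3, …, 2.

Pick v_3 = (1, 0, 0)ᵀ.
Then v_2 = N · v_3 = (-7, -9, 17)ᵀ.
Then v_1 = N · v_2 = (5, 10, -5)ᵀ.

Sanity check: (A − (6)·I) v_1 = (0, 0, 0)ᵀ = 0. ✓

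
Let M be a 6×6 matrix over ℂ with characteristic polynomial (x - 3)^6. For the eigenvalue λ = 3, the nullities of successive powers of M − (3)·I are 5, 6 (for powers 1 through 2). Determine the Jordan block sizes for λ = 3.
Block sizes for λ = 3: [2, 1, 1, 1, 1]

From the dimensions of kernels of powers, the number of Jordan blocks of size at least j is d_j − d_{j−1} where d_j = dim ker(N^j) (with d_0 = 0). Computing the differences gives [5, 1].
The number of blocks of size exactly k is (#blocks of size ≥ k) − (#blocks of size ≥ k + 1), so the partition is: 4 block(s) of size 1, 1 block(s) of size 2.
In nonincreasing order the block sizes are [2, 1, 1, 1, 1].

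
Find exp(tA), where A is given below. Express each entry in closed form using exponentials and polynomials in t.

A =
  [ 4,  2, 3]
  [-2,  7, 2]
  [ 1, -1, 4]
e^{tA} =
  [-t*exp(5*t) + exp(5*t), -t^2*exp(5*t)/2 + 2*t*exp(5*t), -t^2*exp(5*t) + 3*t*exp(5*t)]
  [-2*t*exp(5*t), -t^2*exp(5*t) + 2*t*exp(5*t) + exp(5*t), -2*t^2*exp(5*t) + 2*t*exp(5*t)]
  [t*exp(5*t), t^2*exp(5*t)/2 - t*exp(5*t), t^2*exp(5*t) - t*exp(5*t) + exp(5*t)]

Strategy: write A = P · J · P⁻¹ where J is a Jordan canonical form, so e^{tA} = P · e^{tJ} · P⁻¹, and e^{tJ} can be computed block-by-block.

A has Jordan form
J =
  [5, 1, 0]
  [0, 5, 1]
  [0, 0, 5]
(up to reordering of blocks).

Per-block formulas:
  For a 3×3 Jordan block J_3(5): exp(t · J_3(5)) = e^(5t)·(I + t·N + (t^2/2)·N^2), where N is the 3×3 nilpotent shift.

After assembling e^{tJ} and conjugating by P, we get:

e^{tA} =
  [-t*exp(5*t) + exp(5*t), -t^2*exp(5*t)/2 + 2*t*exp(5*t), -t^2*exp(5*t) + 3*t*exp(5*t)]
  [-2*t*exp(5*t), -t^2*exp(5*t) + 2*t*exp(5*t) + exp(5*t), -2*t^2*exp(5*t) + 2*t*exp(5*t)]
  [t*exp(5*t), t^2*exp(5*t)/2 - t*exp(5*t), t^2*exp(5*t) - t*exp(5*t) + exp(5*t)]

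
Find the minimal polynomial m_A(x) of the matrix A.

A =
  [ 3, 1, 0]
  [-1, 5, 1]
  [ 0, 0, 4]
x^3 - 12*x^2 + 48*x - 64

The characteristic polynomial is χ_A(x) = (x - 4)^3, so the eigenvalues are known. The minimal polynomial is
  m_A(x) = Π_λ (x − λ)^{k_λ}
where k_λ is the size of the *largest* Jordan block for λ (equivalently, the smallest k with (A − λI)^k v = 0 for every generalised eigenvector v of λ).

  λ = 4: largest Jordan block has size 3, contributing (x − 4)^3

So m_A(x) = (x - 4)^3 = x^3 - 12*x^2 + 48*x - 64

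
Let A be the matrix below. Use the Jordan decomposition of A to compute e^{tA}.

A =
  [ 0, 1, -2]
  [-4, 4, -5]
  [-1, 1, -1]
e^{tA} =
  [-t^2*exp(t)/2 - t*exp(t) + exp(t), t*exp(t), t^2*exp(t)/2 - 2*t*exp(t)]
  [-3*t^2*exp(t)/2 - 4*t*exp(t), 3*t*exp(t) + exp(t), 3*t^2*exp(t)/2 - 5*t*exp(t)]
  [-t^2*exp(t)/2 - t*exp(t), t*exp(t), t^2*exp(t)/2 - 2*t*exp(t) + exp(t)]

Strategy: write A = P · J · P⁻¹ where J is a Jordan canonical form, so e^{tA} = P · e^{tJ} · P⁻¹, and e^{tJ} can be computed block-by-block.

A has Jordan form
J =
  [1, 1, 0]
  [0, 1, 1]
  [0, 0, 1]
(up to reordering of blocks).

Per-block formulas:
  For a 3×3 Jordan block J_3(1): exp(t · J_3(1)) = e^(1t)·(I + t·N + (t^2/2)·N^2), where N is the 3×3 nilpotent shift.

After assembling e^{tJ} and conjugating by P, we get:

e^{tA} =
  [-t^2*exp(t)/2 - t*exp(t) + exp(t), t*exp(t), t^2*exp(t)/2 - 2*t*exp(t)]
  [-3*t^2*exp(t)/2 - 4*t*exp(t), 3*t*exp(t) + exp(t), 3*t^2*exp(t)/2 - 5*t*exp(t)]
  [-t^2*exp(t)/2 - t*exp(t), t*exp(t), t^2*exp(t)/2 - 2*t*exp(t) + exp(t)]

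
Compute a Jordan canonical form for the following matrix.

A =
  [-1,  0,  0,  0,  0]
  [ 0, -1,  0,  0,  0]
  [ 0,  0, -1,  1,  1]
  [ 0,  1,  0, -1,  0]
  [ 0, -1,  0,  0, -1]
J_2(-1) ⊕ J_2(-1) ⊕ J_1(-1)

The characteristic polynomial is
  det(x·I − A) = x^5 + 5*x^4 + 10*x^3 + 10*x^2 + 5*x + 1 = (x + 1)^5

Eigenvalues and multiplicities (the geometric multiplicity of λ is n − rank(A − λI), which equals the number of Jordan blocks for λ):
  λ = -1: algebraic multiplicity = 5, geometric multiplicity = 3

Determining the block sizes for each eigenvalue:
  λ = -1: with am = 5 and gm = 3, the partition is not yet determined (e.g. several partitions of 5 into 3 parts exist). Let N = A − (-1)·I. Computing rank(N^1) = 2, rank(N^2) = 0; the number of blocks of size ≥ j is rank(N^{j−1}) − rank(N^j), giving [3, 2]. So we have 2 block(s) of size 2, 1 block(s) of size 1 → block sizes [2, 2, 1]

Assembling the blocks gives a Jordan form
J =
  [-1,  1,  0,  0,  0]
  [ 0, -1,  0,  0,  0]
  [ 0,  0, -1,  1,  0]
  [ 0,  0,  0, -1,  0]
  [ 0,  0,  0,  0, -1]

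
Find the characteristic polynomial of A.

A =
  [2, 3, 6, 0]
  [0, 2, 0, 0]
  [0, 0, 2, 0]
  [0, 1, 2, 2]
x^4 - 8*x^3 + 24*x^2 - 32*x + 16

Expanding det(x·I − A) (e.g. by cofactor expansion or by noting that A is similar to its Jordan form J, which has the same characteristic polynomial as A) gives
  χ_A(x) = x^4 - 8*x^3 + 24*x^2 - 32*x + 16
which factors as (x - 2)^4. The eigenvalues (with algebraic multiplicities) are λ = 2 with multiplicity 4.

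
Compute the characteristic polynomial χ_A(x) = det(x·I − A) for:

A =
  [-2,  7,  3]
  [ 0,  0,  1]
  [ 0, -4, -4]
x^3 + 6*x^2 + 12*x + 8

Expanding det(x·I − A) (e.g. by cofactor expansion or by noting that A is similar to its Jordan form J, which has the same characteristic polynomial as A) gives
  χ_A(x) = x^3 + 6*x^2 + 12*x + 8
which factors as (x + 2)^3. The eigenvalues (with algebraic multiplicities) are λ = -2 with multiplicity 3.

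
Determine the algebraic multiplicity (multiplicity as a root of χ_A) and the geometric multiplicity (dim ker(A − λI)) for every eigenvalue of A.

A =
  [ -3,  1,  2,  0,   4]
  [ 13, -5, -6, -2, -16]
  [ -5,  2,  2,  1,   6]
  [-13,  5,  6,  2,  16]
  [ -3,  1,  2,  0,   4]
λ = 0: alg = 5, geom = 3

Step 1 — factor the characteristic polynomial to read off the algebraic multiplicities:
  χ_A(x) = x^5

Step 2 — compute geometric multiplicities via the rank-nullity identity g(λ) = n − rank(A − λI):
  rank(A − (0)·I) = 2, so dim ker(A − (0)·I) = n − 2 = 3

Summary:
  λ = 0: algebraic multiplicity = 5, geometric multiplicity = 3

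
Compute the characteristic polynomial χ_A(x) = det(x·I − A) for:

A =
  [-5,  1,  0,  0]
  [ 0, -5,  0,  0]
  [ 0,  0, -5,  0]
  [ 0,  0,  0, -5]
x^4 + 20*x^3 + 150*x^2 + 500*x + 625

Expanding det(x·I − A) (e.g. by cofactor expansion or by noting that A is similar to its Jordan form J, which has the same characteristic polynomial as A) gives
  χ_A(x) = x^4 + 20*x^3 + 150*x^2 + 500*x + 625
which factors as (x + 5)^4. The eigenvalues (with algebraic multiplicities) are λ = -5 with multiplicity 4.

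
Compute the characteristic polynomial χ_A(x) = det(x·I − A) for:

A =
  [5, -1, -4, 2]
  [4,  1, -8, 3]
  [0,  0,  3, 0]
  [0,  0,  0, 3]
x^4 - 12*x^3 + 54*x^2 - 108*x + 81

Expanding det(x·I − A) (e.g. by cofactor expansion or by noting that A is similar to its Jordan form J, which has the same characteristic polynomial as A) gives
  χ_A(x) = x^4 - 12*x^3 + 54*x^2 - 108*x + 81
which factors as (x - 3)^4. The eigenvalues (with algebraic multiplicities) are λ = 3 with multiplicity 4.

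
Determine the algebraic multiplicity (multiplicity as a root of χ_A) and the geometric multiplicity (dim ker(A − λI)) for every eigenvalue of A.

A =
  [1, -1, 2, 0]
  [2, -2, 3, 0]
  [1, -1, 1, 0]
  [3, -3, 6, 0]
λ = 0: alg = 4, geom = 2

Step 1 — factor the characteristic polynomial to read off the algebraic multiplicities:
  χ_A(x) = x^4

Step 2 — compute geometric multiplicities via the rank-nullity identity g(λ) = n − rank(A − λI):
  rank(A − (0)·I) = 2, so dim ker(A − (0)·I) = n − 2 = 2

Summary:
  λ = 0: algebraic multiplicity = 4, geometric multiplicity = 2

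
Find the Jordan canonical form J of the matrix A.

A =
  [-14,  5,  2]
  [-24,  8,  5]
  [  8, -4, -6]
J_3(-4)

The characteristic polynomial is
  det(x·I − A) = x^3 + 12*x^2 + 48*x + 64 = (x + 4)^3

Eigenvalues and multiplicities (the geometric multiplicity of λ is n − rank(A − λI), which equals the number of Jordan blocks for λ):
  λ = -4: algebraic multiplicity = 3, geometric multiplicity = 1

Determining the block sizes for each eigenvalue:
  λ = -4: one block (gm = 1), so the single block has size am = 3 → block sizes [3]

Assembling the blocks gives a Jordan form
J =
  [-4,  1,  0]
  [ 0, -4,  1]
  [ 0,  0, -4]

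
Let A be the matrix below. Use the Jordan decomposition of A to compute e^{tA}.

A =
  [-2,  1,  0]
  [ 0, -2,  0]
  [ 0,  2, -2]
e^{tA} =
  [exp(-2*t), t*exp(-2*t), 0]
  [0, exp(-2*t), 0]
  [0, 2*t*exp(-2*t), exp(-2*t)]

Strategy: write A = P · J · P⁻¹ where J is a Jordan canonical form, so e^{tA} = P · e^{tJ} · P⁻¹, and e^{tJ} can be computed block-by-block.

A has Jordan form
J =
  [-2,  1,  0]
  [ 0, -2,  0]
  [ 0,  0, -2]
(up to reordering of blocks).

Per-block formulas:
  For a 1×1 block at λ = -2: exp(t · [-2]) = [e^(-2t)].
  For a 2×2 Jordan block J_2(-2): exp(t · J_2(-2)) = e^(-2t)·(I + t·N), where N is the 2×2 nilpotent shift.

After assembling e^{tJ} and conjugating by P, we get:

e^{tA} =
  [exp(-2*t), t*exp(-2*t), 0]
  [0, exp(-2*t), 0]
  [0, 2*t*exp(-2*t), exp(-2*t)]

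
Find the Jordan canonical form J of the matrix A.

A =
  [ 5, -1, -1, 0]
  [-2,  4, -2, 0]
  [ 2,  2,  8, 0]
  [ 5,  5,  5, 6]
J_1(5) ⊕ J_1(6) ⊕ J_1(6) ⊕ J_1(6)

The characteristic polynomial is
  det(x·I − A) = x^4 - 23*x^3 + 198*x^2 - 756*x + 1080 = (x - 6)^3*(x - 5)

Eigenvalues and multiplicities (the geometric multiplicity of λ is n − rank(A − λI), which equals the number of Jordan blocks for λ):
  λ = 5: algebraic multiplicity = 1, geometric multiplicity = 1
  λ = 6: algebraic multiplicity = 3, geometric multiplicity = 3

Determining the block sizes for each eigenvalue:
  λ = 5: one block (gm = 1), so the single block has size am = 1 → block sizes [1]
  λ = 6: gm = am = 3, so every block has size 1 → block sizes [1, 1, 1]

Assembling the blocks gives a Jordan form
J =
  [5, 0, 0, 0]
  [0, 6, 0, 0]
  [0, 0, 6, 0]
  [0, 0, 0, 6]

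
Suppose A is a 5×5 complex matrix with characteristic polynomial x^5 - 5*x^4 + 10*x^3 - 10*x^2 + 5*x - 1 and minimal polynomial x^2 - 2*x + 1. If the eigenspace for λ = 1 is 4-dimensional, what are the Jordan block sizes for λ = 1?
Block sizes for λ = 1: [2, 1, 1, 1]

Step 1 — from the characteristic polynomial, algebraic multiplicity of λ = 1 is 5. From dim ker(A − (1)·I) = 4, there are exactly 4 Jordan blocks for λ = 1.
Step 2 — from the minimal polynomial, the factor (x − 1)^2 tells us the largest block for λ = 1 has size 2.
Step 3 — with total size 5, 4 blocks, and largest block 2, the block sizes (in nonincreasing order) are [2, 1, 1, 1].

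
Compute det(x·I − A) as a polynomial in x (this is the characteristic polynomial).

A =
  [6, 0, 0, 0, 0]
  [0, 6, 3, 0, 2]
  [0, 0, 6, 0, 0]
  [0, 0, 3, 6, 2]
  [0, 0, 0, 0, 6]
x^5 - 30*x^4 + 360*x^3 - 2160*x^2 + 6480*x - 7776

Expanding det(x·I − A) (e.g. by cofactor expansion or by noting that A is similar to its Jordan form J, which has the same characteristic polynomial as A) gives
  χ_A(x) = x^5 - 30*x^4 + 360*x^3 - 2160*x^2 + 6480*x - 7776
which factors as (x - 6)^5. The eigenvalues (with algebraic multiplicities) are λ = 6 with multiplicity 5.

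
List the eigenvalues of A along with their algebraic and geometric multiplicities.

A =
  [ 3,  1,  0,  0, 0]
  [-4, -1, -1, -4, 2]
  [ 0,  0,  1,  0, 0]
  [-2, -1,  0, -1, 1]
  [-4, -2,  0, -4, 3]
λ = 1: alg = 5, geom = 2

Step 1 — factor the characteristic polynomial to read off the algebraic multiplicities:
  χ_A(x) = (x - 1)^5

Step 2 — compute geometric multiplicities via the rank-nullity identity g(λ) = n − rank(A − λI):
  rank(A − (1)·I) = 3, so dim ker(A − (1)·I) = n − 3 = 2

Summary:
  λ = 1: algebraic multiplicity = 5, geometric multiplicity = 2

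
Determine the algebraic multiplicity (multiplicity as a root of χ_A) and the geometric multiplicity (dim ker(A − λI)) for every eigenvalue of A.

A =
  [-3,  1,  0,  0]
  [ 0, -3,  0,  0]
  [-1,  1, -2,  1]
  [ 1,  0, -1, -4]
λ = -3: alg = 4, geom = 2

Step 1 — factor the characteristic polynomial to read off the algebraic multiplicities:
  χ_A(x) = (x + 3)^4

Step 2 — compute geometric multiplicities via the rank-nullity identity g(λ) = n − rank(A − λI):
  rank(A − (-3)·I) = 2, so dim ker(A − (-3)·I) = n − 2 = 2

Summary:
  λ = -3: algebraic multiplicity = 4, geometric multiplicity = 2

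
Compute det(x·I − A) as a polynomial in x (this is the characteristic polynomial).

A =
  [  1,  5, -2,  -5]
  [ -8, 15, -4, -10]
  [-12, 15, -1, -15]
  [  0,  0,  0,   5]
x^4 - 20*x^3 + 150*x^2 - 500*x + 625

Expanding det(x·I − A) (e.g. by cofactor expansion or by noting that A is similar to its Jordan form J, which has the same characteristic polynomial as A) gives
  χ_A(x) = x^4 - 20*x^3 + 150*x^2 - 500*x + 625
which factors as (x - 5)^4. The eigenvalues (with algebraic multiplicities) are λ = 5 with multiplicity 4.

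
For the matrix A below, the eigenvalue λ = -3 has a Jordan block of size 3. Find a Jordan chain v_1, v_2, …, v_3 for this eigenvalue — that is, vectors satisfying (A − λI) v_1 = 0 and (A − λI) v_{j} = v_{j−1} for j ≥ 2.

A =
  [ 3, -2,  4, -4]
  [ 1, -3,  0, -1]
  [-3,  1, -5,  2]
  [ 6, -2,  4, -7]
A Jordan chain for λ = -3 of length 3:
v_1 = (-2, 0, 1, -2)ᵀ
v_2 = (6, 1, -3, 6)ᵀ
v_3 = (1, 0, 0, 0)ᵀ

Let N = A − (-3)·I. We want v_3 with N^3 v_3 = 0 but N^2 v_3 ≠ 0; then v_{j-1} := N · v_j for j = 3, …, 2.

Pick v_3 = (1, 0, 0, 0)ᵀ.
Then v_2 = N · v_3 = (6, 1, -3, 6)ᵀ.
Then v_1 = N · v_2 = (-2, 0, 1, -2)ᵀ.

Sanity check: (A − (-3)·I) v_1 = (0, 0, 0, 0)ᵀ = 0. ✓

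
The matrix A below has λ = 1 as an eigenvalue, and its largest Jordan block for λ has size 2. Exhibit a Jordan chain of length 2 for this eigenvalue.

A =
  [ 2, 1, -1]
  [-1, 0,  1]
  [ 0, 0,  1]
A Jordan chain for λ = 1 of length 2:
v_1 = (1, -1, 0)ᵀ
v_2 = (1, 0, 0)ᵀ

Let N = A − (1)·I. We want v_2 with N^2 v_2 = 0 but N^1 v_2 ≠ 0; then v_{j-1} := N · v_j for j = 2, …, 2.

Pick v_2 = (1, 0, 0)ᵀ.
Then v_1 = N · v_2 = (1, -1, 0)ᵀ.

Sanity check: (A − (1)·I) v_1 = (0, 0, 0)ᵀ = 0. ✓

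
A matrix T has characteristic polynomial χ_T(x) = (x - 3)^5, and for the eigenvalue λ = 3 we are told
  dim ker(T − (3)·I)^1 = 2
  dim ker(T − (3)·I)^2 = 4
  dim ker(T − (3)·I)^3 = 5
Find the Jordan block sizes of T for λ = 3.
Block sizes for λ = 3: [3, 2]

From the dimensions of kernels of powers, the number of Jordan blocks of size at least j is d_j − d_{j−1} where d_j = dim ker(N^j) (with d_0 = 0). Computing the differences gives [2, 2, 1].
The number of blocks of size exactly k is (#blocks of size ≥ k) − (#blocks of size ≥ k + 1), so the partition is: 1 block(s) of size 2, 1 block(s) of size 3.
In nonincreasing order the block sizes are [3, 2].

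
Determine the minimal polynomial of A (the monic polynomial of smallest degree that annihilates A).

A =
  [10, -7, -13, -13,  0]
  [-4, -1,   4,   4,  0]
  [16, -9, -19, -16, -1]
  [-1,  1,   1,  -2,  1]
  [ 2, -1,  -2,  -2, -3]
x^3 + 9*x^2 + 27*x + 27

The characteristic polynomial is χ_A(x) = (x + 3)^5, so the eigenvalues are known. The minimal polynomial is
  m_A(x) = Π_λ (x − λ)^{k_λ}
where k_λ is the size of the *largest* Jordan block for λ (equivalently, the smallest k with (A − λI)^k v = 0 for every generalised eigenvector v of λ).

  λ = -3: largest Jordan block has size 3, contributing (x + 3)^3

So m_A(x) = (x + 3)^3 = x^3 + 9*x^2 + 27*x + 27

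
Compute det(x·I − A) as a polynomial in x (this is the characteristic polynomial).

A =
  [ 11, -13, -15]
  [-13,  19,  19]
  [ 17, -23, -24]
x^3 - 6*x^2 + 12*x - 8

Expanding det(x·I − A) (e.g. by cofactor expansion or by noting that A is similar to its Jordan form J, which has the same characteristic polynomial as A) gives
  χ_A(x) = x^3 - 6*x^2 + 12*x - 8
which factors as (x - 2)^3. The eigenvalues (with algebraic multiplicities) are λ = 2 with multiplicity 3.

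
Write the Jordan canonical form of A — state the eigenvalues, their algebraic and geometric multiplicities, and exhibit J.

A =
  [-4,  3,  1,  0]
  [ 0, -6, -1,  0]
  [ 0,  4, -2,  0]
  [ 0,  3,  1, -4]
J_3(-4) ⊕ J_1(-4)

The characteristic polynomial is
  det(x·I − A) = x^4 + 16*x^3 + 96*x^2 + 256*x + 256 = (x + 4)^4

Eigenvalues and multiplicities (the geometric multiplicity of λ is n − rank(A − λI), which equals the number of Jordan blocks for λ):
  λ = -4: algebraic multiplicity = 4, geometric multiplicity = 2

Determining the block sizes for each eigenvalue:
  λ = -4: with am = 4 and gm = 2, the partition is not yet determined (e.g. several partitions of 4 into 2 parts exist). Let N = A − (-4)·I. Computing rank(N^1) = 2, rank(N^2) = 1, rank(N^3) = 0; the number of blocks of size ≥ j is rank(N^{j−1}) − rank(N^j), giving [2, 1, 1]. So we have 1 block(s) of size 3, 1 block(s) of size 1 → block sizes [3, 1]

Assembling the blocks gives a Jordan form
J =
  [-4,  1,  0,  0]
  [ 0, -4,  1,  0]
  [ 0,  0, -4,  0]
  [ 0,  0,  0, -4]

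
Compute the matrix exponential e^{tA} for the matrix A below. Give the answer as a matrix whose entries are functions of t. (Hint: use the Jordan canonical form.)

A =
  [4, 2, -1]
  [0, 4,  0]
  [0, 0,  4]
e^{tA} =
  [exp(4*t), 2*t*exp(4*t), -t*exp(4*t)]
  [0, exp(4*t), 0]
  [0, 0, exp(4*t)]

Strategy: write A = P · J · P⁻¹ where J is a Jordan canonical form, so e^{tA} = P · e^{tJ} · P⁻¹, and e^{tJ} can be computed block-by-block.

A has Jordan form
J =
  [4, 1, 0]
  [0, 4, 0]
  [0, 0, 4]
(up to reordering of blocks).

Per-block formulas:
  For a 1×1 block at λ = 4: exp(t · [4]) = [e^(4t)].
  For a 2×2 Jordan block J_2(4): exp(t · J_2(4)) = e^(4t)·(I + t·N), where N is the 2×2 nilpotent shift.

After assembling e^{tJ} and conjugating by P, we get:

e^{tA} =
  [exp(4*t), 2*t*exp(4*t), -t*exp(4*t)]
  [0, exp(4*t), 0]
  [0, 0, exp(4*t)]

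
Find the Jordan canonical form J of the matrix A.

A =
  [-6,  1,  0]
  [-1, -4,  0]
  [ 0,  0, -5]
J_2(-5) ⊕ J_1(-5)

The characteristic polynomial is
  det(x·I − A) = x^3 + 15*x^2 + 75*x + 125 = (x + 5)^3

Eigenvalues and multiplicities (the geometric multiplicity of λ is n − rank(A − λI), which equals the number of Jordan blocks for λ):
  λ = -5: algebraic multiplicity = 3, geometric multiplicity = 2

Determining the block sizes for each eigenvalue:
  λ = -5: 2 blocks summing to 3 forces exactly one block of size 2 and the rest size 1 → block sizes [2, 1]

Assembling the blocks gives a Jordan form
J =
  [-5,  1,  0]
  [ 0, -5,  0]
  [ 0,  0, -5]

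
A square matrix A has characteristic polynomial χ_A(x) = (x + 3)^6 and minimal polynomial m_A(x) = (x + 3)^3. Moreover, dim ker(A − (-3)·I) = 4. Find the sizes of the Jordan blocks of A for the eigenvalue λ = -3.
Block sizes for λ = -3: [3, 1, 1, 1]

Step 1 — from the characteristic polynomial, algebraic multiplicity of λ = -3 is 6. From dim ker(A − (-3)·I) = 4, there are exactly 4 Jordan blocks for λ = -3.
Step 2 — from the minimal polynomial, the factor (x + 3)^3 tells us the largest block for λ = -3 has size 3.
Step 3 — with total size 6, 4 blocks, and largest block 3, the block sizes (in nonincreasing order) are [3, 1, 1, 1].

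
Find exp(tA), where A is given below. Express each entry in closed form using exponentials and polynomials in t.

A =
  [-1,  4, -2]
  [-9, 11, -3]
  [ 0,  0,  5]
e^{tA} =
  [-6*t*exp(5*t) + exp(5*t), 4*t*exp(5*t), -2*t*exp(5*t)]
  [-9*t*exp(5*t), 6*t*exp(5*t) + exp(5*t), -3*t*exp(5*t)]
  [0, 0, exp(5*t)]

Strategy: write A = P · J · P⁻¹ where J is a Jordan canonical form, so e^{tA} = P · e^{tJ} · P⁻¹, and e^{tJ} can be computed block-by-block.

A has Jordan form
J =
  [5, 1, 0]
  [0, 5, 0]
  [0, 0, 5]
(up to reordering of blocks).

Per-block formulas:
  For a 1×1 block at λ = 5: exp(t · [5]) = [e^(5t)].
  For a 2×2 Jordan block J_2(5): exp(t · J_2(5)) = e^(5t)·(I + t·N), where N is the 2×2 nilpotent shift.

After assembling e^{tJ} and conjugating by P, we get:

e^{tA} =
  [-6*t*exp(5*t) + exp(5*t), 4*t*exp(5*t), -2*t*exp(5*t)]
  [-9*t*exp(5*t), 6*t*exp(5*t) + exp(5*t), -3*t*exp(5*t)]
  [0, 0, exp(5*t)]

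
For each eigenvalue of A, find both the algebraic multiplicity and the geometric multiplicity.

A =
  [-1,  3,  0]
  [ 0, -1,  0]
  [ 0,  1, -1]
λ = -1: alg = 3, geom = 2

Step 1 — factor the characteristic polynomial to read off the algebraic multiplicities:
  χ_A(x) = (x + 1)^3

Step 2 — compute geometric multiplicities via the rank-nullity identity g(λ) = n − rank(A − λI):
  rank(A − (-1)·I) = 1, so dim ker(A − (-1)·I) = n − 1 = 2

Summary:
  λ = -1: algebraic multiplicity = 3, geometric multiplicity = 2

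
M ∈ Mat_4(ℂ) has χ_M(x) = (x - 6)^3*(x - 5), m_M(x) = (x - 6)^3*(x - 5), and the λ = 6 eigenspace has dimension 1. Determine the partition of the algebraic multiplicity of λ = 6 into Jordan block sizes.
Block sizes for λ = 6: [3]

Step 1 — from the characteristic polynomial, algebraic multiplicity of λ = 6 is 3. From dim ker(M − (6)·I) = 1, there are exactly 1 Jordan blocks for λ = 6.
Step 2 — from the minimal polynomial, the factor (x − 6)^3 tells us the largest block for λ = 6 has size 3.
Step 3 — with total size 3, 1 blocks, and largest block 3, the block sizes (in nonincreasing order) are [3].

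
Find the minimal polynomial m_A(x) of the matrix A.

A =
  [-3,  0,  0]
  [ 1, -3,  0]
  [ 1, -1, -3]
x^3 + 9*x^2 + 27*x + 27

The characteristic polynomial is χ_A(x) = (x + 3)^3, so the eigenvalues are known. The minimal polynomial is
  m_A(x) = Π_λ (x − λ)^{k_λ}
where k_λ is the size of the *largest* Jordan block for λ (equivalently, the smallest k with (A − λI)^k v = 0 for every generalised eigenvector v of λ).

  λ = -3: largest Jordan block has size 3, contributing (x + 3)^3

So m_A(x) = (x + 3)^3 = x^3 + 9*x^2 + 27*x + 27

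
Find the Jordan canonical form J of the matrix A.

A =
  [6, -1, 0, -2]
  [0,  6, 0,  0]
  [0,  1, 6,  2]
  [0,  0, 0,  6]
J_2(6) ⊕ J_1(6) ⊕ J_1(6)

The characteristic polynomial is
  det(x·I − A) = x^4 - 24*x^3 + 216*x^2 - 864*x + 1296 = (x - 6)^4

Eigenvalues and multiplicities (the geometric multiplicity of λ is n − rank(A − λI), which equals the number of Jordan blocks for λ):
  λ = 6: algebraic multiplicity = 4, geometric multiplicity = 3

Determining the block sizes for each eigenvalue:
  λ = 6: 3 blocks summing to 4 forces exactly one block of size 2 and the rest size 1 → block sizes [2, 1, 1]

Assembling the blocks gives a Jordan form
J =
  [6, 1, 0, 0]
  [0, 6, 0, 0]
  [0, 0, 6, 0]
  [0, 0, 0, 6]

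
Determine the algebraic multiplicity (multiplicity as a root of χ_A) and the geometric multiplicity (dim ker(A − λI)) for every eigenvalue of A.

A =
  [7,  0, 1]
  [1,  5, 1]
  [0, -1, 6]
λ = 6: alg = 3, geom = 1

Step 1 — factor the characteristic polynomial to read off the algebraic multiplicities:
  χ_A(x) = (x - 6)^3

Step 2 — compute geometric multiplicities via the rank-nullity identity g(λ) = n − rank(A − λI):
  rank(A − (6)·I) = 2, so dim ker(A − (6)·I) = n − 2 = 1

Summary:
  λ = 6: algebraic multiplicity = 3, geometric multiplicity = 1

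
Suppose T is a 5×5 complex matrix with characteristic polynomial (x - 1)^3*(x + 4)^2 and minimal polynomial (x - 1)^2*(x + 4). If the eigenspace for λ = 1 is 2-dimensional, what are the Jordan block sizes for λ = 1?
Block sizes for λ = 1: [2, 1]

Step 1 — from the characteristic polynomial, algebraic multiplicity of λ = 1 is 3. From dim ker(T − (1)·I) = 2, there are exactly 2 Jordan blocks for λ = 1.
Step 2 — from the minimal polynomial, the factor (x − 1)^2 tells us the largest block for λ = 1 has size 2.
Step 3 — with total size 3, 2 blocks, and largest block 2, the block sizes (in nonincreasing order) are [2, 1].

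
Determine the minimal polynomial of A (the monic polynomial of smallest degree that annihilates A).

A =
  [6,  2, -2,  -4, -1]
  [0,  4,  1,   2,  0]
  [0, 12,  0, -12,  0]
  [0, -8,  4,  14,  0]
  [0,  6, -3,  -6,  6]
x^3 - 18*x^2 + 108*x - 216

The characteristic polynomial is χ_A(x) = (x - 6)^5, so the eigenvalues are known. The minimal polynomial is
  m_A(x) = Π_λ (x − λ)^{k_λ}
where k_λ is the size of the *largest* Jordan block for λ (equivalently, the smallest k with (A − λI)^k v = 0 for every generalised eigenvector v of λ).

  λ = 6: largest Jordan block has size 3, contributing (x − 6)^3

So m_A(x) = (x - 6)^3 = x^3 - 18*x^2 + 108*x - 216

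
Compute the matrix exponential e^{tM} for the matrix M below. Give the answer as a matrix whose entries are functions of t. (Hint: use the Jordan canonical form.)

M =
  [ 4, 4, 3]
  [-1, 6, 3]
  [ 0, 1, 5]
e^{tM} =
  [-3*t^2*exp(5*t)/2 - t*exp(5*t) + exp(5*t), 3*t^2*exp(5*t)/2 + 4*t*exp(5*t), 9*t^2*exp(5*t)/2 + 3*t*exp(5*t)]
  [-t*exp(5*t), t*exp(5*t) + exp(5*t), 3*t*exp(5*t)]
  [-t^2*exp(5*t)/2, t^2*exp(5*t)/2 + t*exp(5*t), 3*t^2*exp(5*t)/2 + exp(5*t)]

Strategy: write M = P · J · P⁻¹ where J is a Jordan canonical form, so e^{tM} = P · e^{tJ} · P⁻¹, and e^{tJ} can be computed block-by-block.

M has Jordan form
J =
  [5, 1, 0]
  [0, 5, 1]
  [0, 0, 5]
(up to reordering of blocks).

Per-block formulas:
  For a 3×3 Jordan block J_3(5): exp(t · J_3(5)) = e^(5t)·(I + t·N + (t^2/2)·N^2), where N is the 3×3 nilpotent shift.

After assembling e^{tJ} and conjugating by P, we get:

e^{tM} =
  [-3*t^2*exp(5*t)/2 - t*exp(5*t) + exp(5*t), 3*t^2*exp(5*t)/2 + 4*t*exp(5*t), 9*t^2*exp(5*t)/2 + 3*t*exp(5*t)]
  [-t*exp(5*t), t*exp(5*t) + exp(5*t), 3*t*exp(5*t)]
  [-t^2*exp(5*t)/2, t^2*exp(5*t)/2 + t*exp(5*t), 3*t^2*exp(5*t)/2 + exp(5*t)]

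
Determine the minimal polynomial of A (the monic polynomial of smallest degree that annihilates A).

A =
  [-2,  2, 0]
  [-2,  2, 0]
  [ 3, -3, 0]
x^2

The characteristic polynomial is χ_A(x) = x^3, so the eigenvalues are known. The minimal polynomial is
  m_A(x) = Π_λ (x − λ)^{k_λ}
where k_λ is the size of the *largest* Jordan block for λ (equivalently, the smallest k with (A − λI)^k v = 0 for every generalised eigenvector v of λ).

  λ = 0: largest Jordan block has size 2, contributing (x − 0)^2

So m_A(x) = x^2 = x^2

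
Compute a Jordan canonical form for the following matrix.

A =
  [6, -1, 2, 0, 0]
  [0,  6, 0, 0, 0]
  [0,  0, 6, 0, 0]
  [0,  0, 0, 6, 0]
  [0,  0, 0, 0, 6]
J_2(6) ⊕ J_1(6) ⊕ J_1(6) ⊕ J_1(6)

The characteristic polynomial is
  det(x·I − A) = x^5 - 30*x^4 + 360*x^3 - 2160*x^2 + 6480*x - 7776 = (x - 6)^5

Eigenvalues and multiplicities (the geometric multiplicity of λ is n − rank(A − λI), which equals the number of Jordan blocks for λ):
  λ = 6: algebraic multiplicity = 5, geometric multiplicity = 4

Determining the block sizes for each eigenvalue:
  λ = 6: 4 blocks summing to 5 forces exactly one block of size 2 and the rest size 1 → block sizes [2, 1, 1, 1]

Assembling the blocks gives a Jordan form
J =
  [6, 1, 0, 0, 0]
  [0, 6, 0, 0, 0]
  [0, 0, 6, 0, 0]
  [0, 0, 0, 6, 0]
  [0, 0, 0, 0, 6]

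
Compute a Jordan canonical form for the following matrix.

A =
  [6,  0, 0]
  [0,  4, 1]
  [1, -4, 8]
J_3(6)

The characteristic polynomial is
  det(x·I − A) = x^3 - 18*x^2 + 108*x - 216 = (x - 6)^3

Eigenvalues and multiplicities (the geometric multiplicity of λ is n − rank(A − λI), which equals the number of Jordan blocks for λ):
  λ = 6: algebraic multiplicity = 3, geometric multiplicity = 1

Determining the block sizes for each eigenvalue:
  λ = 6: one block (gm = 1), so the single block has size am = 3 → block sizes [3]

Assembling the blocks gives a Jordan form
J =
  [6, 1, 0]
  [0, 6, 1]
  [0, 0, 6]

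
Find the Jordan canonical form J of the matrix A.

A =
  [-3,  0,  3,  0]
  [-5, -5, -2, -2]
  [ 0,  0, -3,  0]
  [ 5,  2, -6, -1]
J_3(-3) ⊕ J_1(-3)

The characteristic polynomial is
  det(x·I − A) = x^4 + 12*x^3 + 54*x^2 + 108*x + 81 = (x + 3)^4

Eigenvalues and multiplicities (the geometric multiplicity of λ is n − rank(A − λI), which equals the number of Jordan blocks for λ):
  λ = -3: algebraic multiplicity = 4, geometric multiplicity = 2

Determining the block sizes for each eigenvalue:
  λ = -3: with am = 4 and gm = 2, the partition is not yet determined (e.g. several partitions of 4 into 2 parts exist). Let N = A − (-3)·I. Computing rank(N^1) = 2, rank(N^2) = 1, rank(N^3) = 0; the number of blocks of size ≥ j is rank(N^{j−1}) − rank(N^j), giving [2, 1, 1]. So we have 1 block(s) of size 3, 1 block(s) of size 1 → block sizes [3, 1]

Assembling the blocks gives a Jordan form
J =
  [-3,  1,  0,  0]
  [ 0, -3,  1,  0]
  [ 0,  0, -3,  0]
  [ 0,  0,  0, -3]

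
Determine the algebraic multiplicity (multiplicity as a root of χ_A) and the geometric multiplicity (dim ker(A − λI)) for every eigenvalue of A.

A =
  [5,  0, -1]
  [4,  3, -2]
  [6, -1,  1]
λ = 3: alg = 3, geom = 1

Step 1 — factor the characteristic polynomial to read off the algebraic multiplicities:
  χ_A(x) = (x - 3)^3

Step 2 — compute geometric multiplicities via the rank-nullity identity g(λ) = n − rank(A − λI):
  rank(A − (3)·I) = 2, so dim ker(A − (3)·I) = n − 2 = 1

Summary:
  λ = 3: algebraic multiplicity = 3, geometric multiplicity = 1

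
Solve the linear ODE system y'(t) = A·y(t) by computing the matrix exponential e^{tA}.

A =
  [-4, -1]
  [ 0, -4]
e^{tA} =
  [exp(-4*t), -t*exp(-4*t)]
  [0, exp(-4*t)]

Strategy: write A = P · J · P⁻¹ where J is a Jordan canonical form, so e^{tA} = P · e^{tJ} · P⁻¹, and e^{tJ} can be computed block-by-block.

A has Jordan form
J =
  [-4,  1]
  [ 0, -4]
(up to reordering of blocks).

Per-block formulas:
  For a 2×2 Jordan block J_2(-4): exp(t · J_2(-4)) = e^(-4t)·(I + t·N), where N is the 2×2 nilpotent shift.

After assembling e^{tJ} and conjugating by P, we get:

e^{tA} =
  [exp(-4*t), -t*exp(-4*t)]
  [0, exp(-4*t)]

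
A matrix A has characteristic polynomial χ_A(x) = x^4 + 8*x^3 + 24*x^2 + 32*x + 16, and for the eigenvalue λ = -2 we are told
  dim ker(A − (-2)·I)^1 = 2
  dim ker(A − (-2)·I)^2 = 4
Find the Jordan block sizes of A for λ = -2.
Block sizes for λ = -2: [2, 2]

From the dimensions of kernels of powers, the number of Jordan blocks of size at least j is d_j − d_{j−1} where d_j = dim ker(N^j) (with d_0 = 0). Computing the differences gives [2, 2].
The number of blocks of size exactly k is (#blocks of size ≥ k) − (#blocks of size ≥ k + 1), so the partition is: 2 block(s) of size 2.
In nonincreasing order the block sizes are [2, 2].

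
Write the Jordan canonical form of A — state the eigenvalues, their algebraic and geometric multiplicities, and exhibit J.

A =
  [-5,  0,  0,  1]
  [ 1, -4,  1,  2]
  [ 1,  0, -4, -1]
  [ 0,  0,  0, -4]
J_1(-5) ⊕ J_2(-4) ⊕ J_1(-4)

The characteristic polynomial is
  det(x·I − A) = x^4 + 17*x^3 + 108*x^2 + 304*x + 320 = (x + 4)^3*(x + 5)

Eigenvalues and multiplicities (the geometric multiplicity of λ is n − rank(A − λI), which equals the number of Jordan blocks for λ):
  λ = -5: algebraic multiplicity = 1, geometric multiplicity = 1
  λ = -4: algebraic multiplicity = 3, geometric multiplicity = 2

Determining the block sizes for each eigenvalue:
  λ = -5: one block (gm = 1), so the single block has size am = 1 → block sizes [1]
  λ = -4: 2 blocks summing to 3 forces exactly one block of size 2 and the rest size 1 → block sizes [2, 1]

Assembling the blocks gives a Jordan form
J =
  [-5,  0,  0,  0]
  [ 0, -4,  1,  0]
  [ 0,  0, -4,  0]
  [ 0,  0,  0, -4]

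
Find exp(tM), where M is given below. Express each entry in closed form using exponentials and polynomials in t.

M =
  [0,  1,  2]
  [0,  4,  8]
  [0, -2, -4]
e^{tM} =
  [1, t, 2*t]
  [0, 4*t + 1, 8*t]
  [0, -2*t, 1 - 4*t]

Strategy: write M = P · J · P⁻¹ where J is a Jordan canonical form, so e^{tM} = P · e^{tJ} · P⁻¹, and e^{tJ} can be computed block-by-block.

M has Jordan form
J =
  [0, 1, 0]
  [0, 0, 0]
  [0, 0, 0]
(up to reordering of blocks).

Per-block formulas:
  For a 1×1 block at λ = 0: exp(t · [0]) = [e^(0t)].
  For a 2×2 Jordan block J_2(0): exp(t · J_2(0)) = e^(0t)·(I + t·N), where N is the 2×2 nilpotent shift.

After assembling e^{tJ} and conjugating by P, we get:

e^{tM} =
  [1, t, 2*t]
  [0, 4*t + 1, 8*t]
  [0, -2*t, 1 - 4*t]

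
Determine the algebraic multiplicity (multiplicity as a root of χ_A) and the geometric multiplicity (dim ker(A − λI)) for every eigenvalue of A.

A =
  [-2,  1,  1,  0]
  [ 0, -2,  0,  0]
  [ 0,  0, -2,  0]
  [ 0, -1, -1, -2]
λ = -2: alg = 4, geom = 3

Step 1 — factor the characteristic polynomial to read off the algebraic multiplicities:
  χ_A(x) = (x + 2)^4

Step 2 — compute geometric multiplicities via the rank-nullity identity g(λ) = n − rank(A − λI):
  rank(A − (-2)·I) = 1, so dim ker(A − (-2)·I) = n − 1 = 3

Summary:
  λ = -2: algebraic multiplicity = 4, geometric multiplicity = 3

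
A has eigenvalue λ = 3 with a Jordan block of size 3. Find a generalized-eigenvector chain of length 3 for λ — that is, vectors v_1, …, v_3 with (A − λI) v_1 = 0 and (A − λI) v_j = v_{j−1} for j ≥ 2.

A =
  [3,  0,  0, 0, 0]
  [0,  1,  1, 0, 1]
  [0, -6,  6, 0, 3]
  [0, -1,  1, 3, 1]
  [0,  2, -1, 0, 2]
A Jordan chain for λ = 3 of length 3:
v_1 = (0, 0, 0, -2, 0)ᵀ
v_2 = (0, -2, -6, -1, 2)ᵀ
v_3 = (0, 1, 0, 0, 0)ᵀ

Let N = A − (3)·I. We want v_3 with N^3 v_3 = 0 but N^2 v_3 ≠ 0; then v_{j-1} := N · v_j for j = 3, …, 2.

Pick v_3 = (0, 1, 0, 0, 0)ᵀ.
Then v_2 = N · v_3 = (0, -2, -6, -1, 2)ᵀ.
Then v_1 = N · v_2 = (0, 0, 0, -2, 0)ᵀ.

Sanity check: (A − (3)·I) v_1 = (0, 0, 0, 0, 0)ᵀ = 0. ✓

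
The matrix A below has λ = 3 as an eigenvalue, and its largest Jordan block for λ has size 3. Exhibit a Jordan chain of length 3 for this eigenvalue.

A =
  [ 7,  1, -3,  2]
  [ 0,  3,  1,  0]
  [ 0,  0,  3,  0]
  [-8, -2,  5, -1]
A Jordan chain for λ = 3 of length 3:
v_1 = (-1, 0, 0, 2)ᵀ
v_2 = (-3, 1, 0, 5)ᵀ
v_3 = (0, 0, 1, 0)ᵀ

Let N = A − (3)·I. We want v_3 with N^3 v_3 = 0 but N^2 v_3 ≠ 0; then v_{j-1} := N · v_j for j = 3, …, 2.

Pick v_3 = (0, 0, 1, 0)ᵀ.
Then v_2 = N · v_3 = (-3, 1, 0, 5)ᵀ.
Then v_1 = N · v_2 = (-1, 0, 0, 2)ᵀ.

Sanity check: (A − (3)·I) v_1 = (0, 0, 0, 0)ᵀ = 0. ✓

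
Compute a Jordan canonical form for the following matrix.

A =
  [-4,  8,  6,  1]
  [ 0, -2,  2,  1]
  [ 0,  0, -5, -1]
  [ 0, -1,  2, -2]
J_1(-4) ⊕ J_3(-3)

The characteristic polynomial is
  det(x·I − A) = x^4 + 13*x^3 + 63*x^2 + 135*x + 108 = (x + 3)^3*(x + 4)

Eigenvalues and multiplicities (the geometric multiplicity of λ is n − rank(A − λI), which equals the number of Jordan blocks for λ):
  λ = -4: algebraic multiplicity = 1, geometric multiplicity = 1
  λ = -3: algebraic multiplicity = 3, geometric multiplicity = 1

Determining the block sizes for each eigenvalue:
  λ = -4: one block (gm = 1), so the single block has size am = 1 → block sizes [1]
  λ = -3: one block (gm = 1), so the single block has size am = 3 → block sizes [3]

Assembling the blocks gives a Jordan form
J =
  [-4,  0,  0,  0]
  [ 0, -3,  1,  0]
  [ 0,  0, -3,  1]
  [ 0,  0,  0, -3]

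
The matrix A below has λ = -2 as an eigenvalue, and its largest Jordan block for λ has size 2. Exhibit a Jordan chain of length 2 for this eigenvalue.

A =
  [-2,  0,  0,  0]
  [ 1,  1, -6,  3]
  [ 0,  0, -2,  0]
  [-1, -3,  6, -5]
A Jordan chain for λ = -2 of length 2:
v_1 = (0, 1, 0, -1)ᵀ
v_2 = (1, 0, 0, 0)ᵀ

Let N = A − (-2)·I. We want v_2 with N^2 v_2 = 0 but N^1 v_2 ≠ 0; then v_{j-1} := N · v_j for j = 2, …, 2.

Pick v_2 = (1, 0, 0, 0)ᵀ.
Then v_1 = N · v_2 = (0, 1, 0, -1)ᵀ.

Sanity check: (A − (-2)·I) v_1 = (0, 0, 0, 0)ᵀ = 0. ✓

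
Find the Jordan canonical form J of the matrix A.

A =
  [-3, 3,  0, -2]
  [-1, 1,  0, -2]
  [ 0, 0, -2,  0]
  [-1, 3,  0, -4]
J_2(-2) ⊕ J_1(-2) ⊕ J_1(-2)

The characteristic polynomial is
  det(x·I − A) = x^4 + 8*x^3 + 24*x^2 + 32*x + 16 = (x + 2)^4

Eigenvalues and multiplicities (the geometric multiplicity of λ is n − rank(A − λI), which equals the number of Jordan blocks for λ):
  λ = -2: algebraic multiplicity = 4, geometric multiplicity = 3

Determining the block sizes for each eigenvalue:
  λ = -2: 3 blocks summing to 4 forces exactly one block of size 2 and the rest size 1 → block sizes [2, 1, 1]

Assembling the blocks gives a Jordan form
J =
  [-2,  1,  0,  0]
  [ 0, -2,  0,  0]
  [ 0,  0, -2,  0]
  [ 0,  0,  0, -2]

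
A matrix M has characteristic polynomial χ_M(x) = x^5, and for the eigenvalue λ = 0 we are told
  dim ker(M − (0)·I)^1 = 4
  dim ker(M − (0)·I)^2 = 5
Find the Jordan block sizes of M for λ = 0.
Block sizes for λ = 0: [2, 1, 1, 1]

From the dimensions of kernels of powers, the number of Jordan blocks of size at least j is d_j − d_{j−1} where d_j = dim ker(N^j) (with d_0 = 0). Computing the differences gives [4, 1].
The number of blocks of size exactly k is (#blocks of size ≥ k) − (#blocks of size ≥ k + 1), so the partition is: 3 block(s) of size 1, 1 block(s) of size 2.
In nonincreasing order the block sizes are [2, 1, 1, 1].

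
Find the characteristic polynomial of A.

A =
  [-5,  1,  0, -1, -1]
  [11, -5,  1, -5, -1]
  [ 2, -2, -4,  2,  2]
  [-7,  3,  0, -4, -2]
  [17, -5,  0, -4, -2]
x^5 + 20*x^4 + 160*x^3 + 640*x^2 + 1280*x + 1024

Expanding det(x·I − A) (e.g. by cofactor expansion or by noting that A is similar to its Jordan form J, which has the same characteristic polynomial as A) gives
  χ_A(x) = x^5 + 20*x^4 + 160*x^3 + 640*x^2 + 1280*x + 1024
which factors as (x + 4)^5. The eigenvalues (with algebraic multiplicities) are λ = -4 with multiplicity 5.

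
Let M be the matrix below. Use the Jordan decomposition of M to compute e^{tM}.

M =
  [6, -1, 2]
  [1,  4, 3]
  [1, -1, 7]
e^{tM} =
  [t*exp(6*t) + exp(5*t), -t*exp(6*t), t*exp(6*t) + exp(6*t) - exp(5*t)]
  [2*t*exp(6*t) - exp(6*t) + exp(5*t), -2*t*exp(6*t) + exp(6*t), 2*t*exp(6*t) + exp(6*t) - exp(5*t)]
  [t*exp(6*t), -t*exp(6*t), t*exp(6*t) + exp(6*t)]

Strategy: write M = P · J · P⁻¹ where J is a Jordan canonical form, so e^{tM} = P · e^{tJ} · P⁻¹, and e^{tJ} can be computed block-by-block.

M has Jordan form
J =
  [5, 0, 0]
  [0, 6, 1]
  [0, 0, 6]
(up to reordering of blocks).

Per-block formulas:
  For a 1×1 block at λ = 5: exp(t · [5]) = [e^(5t)].
  For a 2×2 Jordan block J_2(6): exp(t · J_2(6)) = e^(6t)·(I + t·N), where N is the 2×2 nilpotent shift.

After assembling e^{tJ} and conjugating by P, we get:

e^{tM} =
  [t*exp(6*t) + exp(5*t), -t*exp(6*t), t*exp(6*t) + exp(6*t) - exp(5*t)]
  [2*t*exp(6*t) - exp(6*t) + exp(5*t), -2*t*exp(6*t) + exp(6*t), 2*t*exp(6*t) + exp(6*t) - exp(5*t)]
  [t*exp(6*t), -t*exp(6*t), t*exp(6*t) + exp(6*t)]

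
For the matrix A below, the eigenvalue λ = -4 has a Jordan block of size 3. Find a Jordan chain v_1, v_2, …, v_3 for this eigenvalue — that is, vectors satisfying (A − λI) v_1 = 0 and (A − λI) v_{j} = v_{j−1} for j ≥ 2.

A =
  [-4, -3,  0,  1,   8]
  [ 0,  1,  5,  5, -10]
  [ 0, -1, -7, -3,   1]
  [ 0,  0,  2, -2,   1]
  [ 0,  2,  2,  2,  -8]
A Jordan chain for λ = -4 of length 3:
v_1 = (1, 0, 0, 0, 0)ᵀ
v_2 = (-3, 5, -1, 0, 2)ᵀ
v_3 = (0, 1, 0, 0, 0)ᵀ

Let N = A − (-4)·I. We want v_3 with N^3 v_3 = 0 but N^2 v_3 ≠ 0; then v_{j-1} := N · v_j for j = 3, …, 2.

Pick v_3 = (0, 1, 0, 0, 0)ᵀ.
Then v_2 = N · v_3 = (-3, 5, -1, 0, 2)ᵀ.
Then v_1 = N · v_2 = (1, 0, 0, 0, 0)ᵀ.

Sanity check: (A − (-4)·I) v_1 = (0, 0, 0, 0, 0)ᵀ = 0. ✓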